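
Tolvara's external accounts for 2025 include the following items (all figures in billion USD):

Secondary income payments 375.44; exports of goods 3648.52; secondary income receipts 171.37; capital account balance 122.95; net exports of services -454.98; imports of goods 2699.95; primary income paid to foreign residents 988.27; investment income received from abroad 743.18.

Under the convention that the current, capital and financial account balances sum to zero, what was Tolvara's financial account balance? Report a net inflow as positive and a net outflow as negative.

Goods balance = 3648.52 - 2699.95 = 948.57
Services balance = -454.98
Trade balance (goods + services) = 948.57 + (-454.98) = 493.59
Net primary income = 743.18 - 988.27 = -245.09
Net secondary income = 171.37 - 375.44 = -204.07
Current account = 493.59 + (-245.09) + (-204.07) = 44.43
Financial account = -(44.43 + 122.95) = -167.38

-167.38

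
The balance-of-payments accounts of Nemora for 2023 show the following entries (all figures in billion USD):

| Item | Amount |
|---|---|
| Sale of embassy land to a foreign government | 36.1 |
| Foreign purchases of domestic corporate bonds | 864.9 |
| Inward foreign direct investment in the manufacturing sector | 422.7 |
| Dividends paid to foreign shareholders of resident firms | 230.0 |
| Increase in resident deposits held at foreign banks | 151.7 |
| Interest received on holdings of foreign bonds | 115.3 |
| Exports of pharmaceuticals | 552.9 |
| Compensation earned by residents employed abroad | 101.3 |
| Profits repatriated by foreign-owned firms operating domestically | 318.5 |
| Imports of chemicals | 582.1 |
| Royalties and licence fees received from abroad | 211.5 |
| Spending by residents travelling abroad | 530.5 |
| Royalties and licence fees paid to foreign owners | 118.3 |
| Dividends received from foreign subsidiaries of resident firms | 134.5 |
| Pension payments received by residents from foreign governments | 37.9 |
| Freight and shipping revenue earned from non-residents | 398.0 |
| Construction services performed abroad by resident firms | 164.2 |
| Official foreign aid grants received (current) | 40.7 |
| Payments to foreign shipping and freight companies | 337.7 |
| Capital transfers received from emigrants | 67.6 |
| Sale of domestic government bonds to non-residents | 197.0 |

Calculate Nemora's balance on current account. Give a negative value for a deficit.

-360.8

Goods: -582.1 + 552.9 = -29.2
Services: 164.2 - 530.5 + 398.0 - 337.7 + 211.5 - 118.3 = -212.8
Primary income: -318.5 + 101.3 + 115.3 - 230.0 + 134.5 = -197.4
Secondary income: 37.9 + 40.7 = 78.6
Current account = (-29.2) + (-212.8) + (-197.4) + 78.6 = -360.8
(Excluded from the current account — capital account: sale of embassy land to a foreign government 36.1, capital transfers received from emigrants 67.6; financial account: foreign purchases of domestic corporate bonds 864.9, inward foreign direct investment in the manufacturing sector 422.7, increase in resident deposits held at foreign banks 151.7, sale of domestic government bonds to non-residents 197.0.)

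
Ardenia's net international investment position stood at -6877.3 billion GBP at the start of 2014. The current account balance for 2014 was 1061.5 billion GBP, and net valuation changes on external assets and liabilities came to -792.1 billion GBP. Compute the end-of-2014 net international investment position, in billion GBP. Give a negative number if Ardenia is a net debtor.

-6607.9

Change in NIIP = current account + net valuation change = 1061.5 + (-792.1) = 269.4
End-of-year NIIP = -6877.3 + 269.4 = -6607.9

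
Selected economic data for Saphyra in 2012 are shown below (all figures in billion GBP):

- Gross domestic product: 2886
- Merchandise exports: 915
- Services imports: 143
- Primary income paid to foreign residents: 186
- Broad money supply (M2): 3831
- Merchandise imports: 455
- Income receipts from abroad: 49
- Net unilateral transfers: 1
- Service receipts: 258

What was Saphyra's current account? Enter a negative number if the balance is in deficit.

439

Goods balance = 915 - 455 = 460
Services balance = 258 - 143 = 115
Trade balance (goods + services) = 460 + 115 = 575
Net primary income = 49 - 186 = -137
Net secondary income = 1
Current account = 575 + (-137) + 1 = 439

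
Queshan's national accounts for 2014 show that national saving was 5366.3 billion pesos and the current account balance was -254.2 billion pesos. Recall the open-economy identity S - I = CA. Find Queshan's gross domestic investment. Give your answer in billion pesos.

5620.5

I = S - CA = 5366.3 - (-254.2) = 5620.5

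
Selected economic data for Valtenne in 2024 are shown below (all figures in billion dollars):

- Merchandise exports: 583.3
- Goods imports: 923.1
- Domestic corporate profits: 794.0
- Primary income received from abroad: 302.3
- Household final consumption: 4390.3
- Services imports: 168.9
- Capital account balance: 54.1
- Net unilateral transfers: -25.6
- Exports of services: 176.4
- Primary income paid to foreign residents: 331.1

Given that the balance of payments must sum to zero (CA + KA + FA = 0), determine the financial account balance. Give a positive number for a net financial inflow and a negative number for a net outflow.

Goods balance = 583.3 - 923.1 = -339.8
Services balance = 176.4 - 168.9 = 7.5
Trade balance (goods + services) = -339.8 + 7.5 = -332.3
Net primary income = 302.3 - 331.1 = -28.8
Net secondary income = -25.6
Current account = -332.3 + (-28.8) + (-25.6) = -386.7
Financial account = -(-386.7 + 54.1) = 332.6

332.6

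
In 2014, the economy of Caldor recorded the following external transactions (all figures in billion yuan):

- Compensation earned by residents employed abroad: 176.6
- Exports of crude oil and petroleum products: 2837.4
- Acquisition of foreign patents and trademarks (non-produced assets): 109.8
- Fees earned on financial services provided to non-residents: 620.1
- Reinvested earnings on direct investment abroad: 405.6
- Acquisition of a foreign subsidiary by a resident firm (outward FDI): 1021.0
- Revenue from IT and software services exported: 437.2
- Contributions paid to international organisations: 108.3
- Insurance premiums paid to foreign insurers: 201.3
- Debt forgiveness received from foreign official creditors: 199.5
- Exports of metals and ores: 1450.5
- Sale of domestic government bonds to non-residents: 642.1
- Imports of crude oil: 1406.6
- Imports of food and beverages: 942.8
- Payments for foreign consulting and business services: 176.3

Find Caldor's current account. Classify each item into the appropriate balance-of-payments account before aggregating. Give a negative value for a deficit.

Goods: -1406.6 - 942.8 + 1450.5 + 2837.4 = 1938.5
Services: 437.2 - 201.3 + 620.1 - 176.3 = 679.7
Primary income: 176.6 + 405.6 = 582.2
Secondary income: -108.3
Current account = 1938.5 + 679.7 + 582.2 + (-108.3) = 3092.1
(Excluded from the current account — capital account: acquisition of foreign patents and trademarks (non-produced assets) 109.8, debt forgiveness received from foreign official creditors 199.5; financial account: acquisition of a foreign subsidiary by a resident firm (outward FDI) 1021.0, sale of domestic government bonds to non-residents 642.1.)

3092.1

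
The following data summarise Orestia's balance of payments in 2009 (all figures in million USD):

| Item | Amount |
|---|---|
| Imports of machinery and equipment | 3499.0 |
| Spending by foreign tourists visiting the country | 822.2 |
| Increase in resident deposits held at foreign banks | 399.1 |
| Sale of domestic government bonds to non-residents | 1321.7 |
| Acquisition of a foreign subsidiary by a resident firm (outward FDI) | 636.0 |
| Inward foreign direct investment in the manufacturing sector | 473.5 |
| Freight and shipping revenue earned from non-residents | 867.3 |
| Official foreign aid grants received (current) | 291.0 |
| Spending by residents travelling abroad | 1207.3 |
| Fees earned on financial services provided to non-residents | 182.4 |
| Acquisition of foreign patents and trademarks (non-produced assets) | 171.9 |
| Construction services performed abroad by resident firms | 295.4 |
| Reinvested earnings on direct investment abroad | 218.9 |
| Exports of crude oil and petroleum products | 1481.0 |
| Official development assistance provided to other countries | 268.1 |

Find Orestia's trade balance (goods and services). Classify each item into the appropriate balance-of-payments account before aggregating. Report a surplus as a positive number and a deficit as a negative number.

Goods: -3499.0 + 1481.0 = -2018.0
Services: 867.3 + 182.4 - 1207.3 + 822.2 + 295.4 = 960.0
Trade balance = -2018.0 + 960.0 = -1058.0
(Excluded from the trade balance — financial account: increase in resident deposits held at foreign banks 399.1, sale of domestic government bonds to non-residents 1321.7, acquisition of a foreign subsidiary by a resident firm (outward FDI) 636.0, inward foreign direct investment in the manufacturing sector 473.5; secondary income: official foreign aid grants received (current) 291.0, official development assistance provided to other countries 268.1; capital account: acquisition of foreign patents and trademarks (non-produced assets) 171.9; primary income: reinvested earnings on direct investment abroad 218.9.)

-1058.0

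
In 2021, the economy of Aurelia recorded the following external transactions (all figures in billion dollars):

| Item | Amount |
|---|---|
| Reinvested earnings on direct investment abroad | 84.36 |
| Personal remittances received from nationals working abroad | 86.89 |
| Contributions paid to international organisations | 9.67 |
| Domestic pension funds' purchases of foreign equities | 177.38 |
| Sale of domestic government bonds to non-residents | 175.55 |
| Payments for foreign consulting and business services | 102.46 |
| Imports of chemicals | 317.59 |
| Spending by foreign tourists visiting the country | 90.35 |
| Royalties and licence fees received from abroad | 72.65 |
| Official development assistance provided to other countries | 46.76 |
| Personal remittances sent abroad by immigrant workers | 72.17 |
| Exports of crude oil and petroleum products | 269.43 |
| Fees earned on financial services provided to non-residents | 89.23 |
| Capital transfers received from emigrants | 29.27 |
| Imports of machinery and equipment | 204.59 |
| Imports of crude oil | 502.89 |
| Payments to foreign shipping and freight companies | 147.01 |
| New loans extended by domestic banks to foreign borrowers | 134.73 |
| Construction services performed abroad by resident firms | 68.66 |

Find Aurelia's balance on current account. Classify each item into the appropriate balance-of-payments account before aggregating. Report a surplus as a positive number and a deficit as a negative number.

-641.57

Goods: 269.43 - 502.89 - 204.59 - 317.59 = -755.64
Services: -147.01 + 72.65 + 89.23 + 68.66 + 90.35 - 102.46 = 71.42
Primary income: 84.36
Secondary income: 86.89 - 72.17 - 46.76 - 9.67 = -41.71
Current account = (-755.64) + 71.42 + 84.36 + (-41.71) = -641.57
(Excluded from the current account — financial account: domestic pension funds' purchases of foreign equities 177.38, sale of domestic government bonds to non-residents 175.55, new loans extended by domestic banks to foreign borrowers 134.73; capital account: capital transfers received from emigrants 29.27.)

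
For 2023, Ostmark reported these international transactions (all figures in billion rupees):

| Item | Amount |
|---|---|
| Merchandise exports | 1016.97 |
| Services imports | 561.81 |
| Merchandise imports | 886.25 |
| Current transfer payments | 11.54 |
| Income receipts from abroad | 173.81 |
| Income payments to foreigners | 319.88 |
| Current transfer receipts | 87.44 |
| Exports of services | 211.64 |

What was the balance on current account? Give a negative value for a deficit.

-289.62

Goods balance = 1016.97 - 886.25 = 130.72
Services balance = 211.64 - 561.81 = -350.17
Trade balance (goods + services) = 130.72 + (-350.17) = -219.45
Net primary income = 173.81 - 319.88 = -146.07
Net secondary income = 87.44 - 11.54 = 75.90
Current account = -219.45 + (-146.07) + 75.90 = -289.62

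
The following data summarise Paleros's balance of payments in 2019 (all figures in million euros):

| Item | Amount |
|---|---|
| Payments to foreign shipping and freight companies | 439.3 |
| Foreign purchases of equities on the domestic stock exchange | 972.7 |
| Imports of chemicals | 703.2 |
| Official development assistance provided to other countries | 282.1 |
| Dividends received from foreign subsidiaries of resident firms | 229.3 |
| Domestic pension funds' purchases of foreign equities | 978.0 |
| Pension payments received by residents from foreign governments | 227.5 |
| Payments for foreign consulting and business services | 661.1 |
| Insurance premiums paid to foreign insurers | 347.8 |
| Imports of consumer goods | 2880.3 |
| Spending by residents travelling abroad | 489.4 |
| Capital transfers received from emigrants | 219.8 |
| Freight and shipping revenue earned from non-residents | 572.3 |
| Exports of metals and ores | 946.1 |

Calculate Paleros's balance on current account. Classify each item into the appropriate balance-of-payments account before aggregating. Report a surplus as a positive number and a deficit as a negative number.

-3828.0

Goods: 946.1 - 703.2 - 2880.3 = -2637.4
Services: -347.8 + 572.3 - 661.1 - 489.4 - 439.3 = -1365.3
Primary income: 229.3
Secondary income: 227.5 - 282.1 = -54.6
Current account = (-2637.4) + (-1365.3) + 229.3 + (-54.6) = -3828.0
(Excluded from the current account — financial account: foreign purchases of equities on the domestic stock exchange 972.7, domestic pension funds' purchases of foreign equities 978.0; capital account: capital transfers received from emigrants 219.8.)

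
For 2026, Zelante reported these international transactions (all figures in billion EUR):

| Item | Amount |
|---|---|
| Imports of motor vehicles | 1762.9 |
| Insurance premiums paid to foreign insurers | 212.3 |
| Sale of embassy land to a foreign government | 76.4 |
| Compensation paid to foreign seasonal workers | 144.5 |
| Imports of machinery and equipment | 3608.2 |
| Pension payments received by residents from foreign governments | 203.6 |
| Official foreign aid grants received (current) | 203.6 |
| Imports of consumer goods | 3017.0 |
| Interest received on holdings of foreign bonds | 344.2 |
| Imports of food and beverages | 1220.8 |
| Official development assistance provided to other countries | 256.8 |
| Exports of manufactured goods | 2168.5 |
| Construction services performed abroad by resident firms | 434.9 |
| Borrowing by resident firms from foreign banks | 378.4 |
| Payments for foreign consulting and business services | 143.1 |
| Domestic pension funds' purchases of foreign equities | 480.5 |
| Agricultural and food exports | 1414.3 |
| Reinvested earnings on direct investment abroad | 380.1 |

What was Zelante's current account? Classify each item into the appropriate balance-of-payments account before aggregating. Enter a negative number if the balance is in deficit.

-5216.4

Goods: 1414.3 - 1220.8 - 3608.2 - 1762.9 + 2168.5 - 3017.0 = -6026.1
Services: -143.1 + 434.9 - 212.3 = 79.5
Primary income: 380.1 + 344.2 - 144.5 = 579.8
Secondary income: 203.6 + 203.6 - 256.8 = 150.4
Current account = (-6026.1) + 79.5 + 579.8 + 150.4 = -5216.4
(Excluded from the current account — capital account: sale of embassy land to a foreign government 76.4; financial account: borrowing by resident firms from foreign banks 378.4, domestic pension funds' purchases of foreign equities 480.5.)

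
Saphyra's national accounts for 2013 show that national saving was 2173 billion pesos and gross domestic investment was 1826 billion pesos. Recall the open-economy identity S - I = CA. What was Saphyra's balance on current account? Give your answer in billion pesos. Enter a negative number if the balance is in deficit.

CA = S - I = 2173 - 1826 = 347

347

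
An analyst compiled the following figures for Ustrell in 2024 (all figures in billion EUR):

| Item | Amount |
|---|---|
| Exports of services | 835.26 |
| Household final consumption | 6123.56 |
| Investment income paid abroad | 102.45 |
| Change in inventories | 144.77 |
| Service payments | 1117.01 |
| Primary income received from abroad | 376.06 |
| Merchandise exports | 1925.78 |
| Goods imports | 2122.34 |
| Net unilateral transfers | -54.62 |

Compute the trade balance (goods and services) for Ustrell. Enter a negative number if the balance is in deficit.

Goods balance = 1925.78 - 2122.34 = -196.56
Services balance = 835.26 - 1117.01 = -281.75
Trade balance (goods + services) = -196.56 + (-281.75) = -478.31

-478.31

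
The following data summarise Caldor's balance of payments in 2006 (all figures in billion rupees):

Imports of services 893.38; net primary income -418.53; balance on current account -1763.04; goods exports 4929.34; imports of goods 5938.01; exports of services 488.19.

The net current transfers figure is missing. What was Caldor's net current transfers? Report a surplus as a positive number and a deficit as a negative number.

Current account = goods balance + services balance + net primary income + net secondary income
Sum of the known components = -1832.39
Net current transfers = CA - (known components) = -1763.04 - (-1832.39) = 69.35

69.35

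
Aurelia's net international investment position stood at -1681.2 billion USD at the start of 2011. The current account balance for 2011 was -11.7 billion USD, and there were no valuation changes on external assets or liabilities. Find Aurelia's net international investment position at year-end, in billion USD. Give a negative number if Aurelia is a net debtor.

With no valuation effects, change in NIIP = current account = -11.7
End-of-year NIIP = -1681.2 + (-11.7) = -1692.9

-1692.9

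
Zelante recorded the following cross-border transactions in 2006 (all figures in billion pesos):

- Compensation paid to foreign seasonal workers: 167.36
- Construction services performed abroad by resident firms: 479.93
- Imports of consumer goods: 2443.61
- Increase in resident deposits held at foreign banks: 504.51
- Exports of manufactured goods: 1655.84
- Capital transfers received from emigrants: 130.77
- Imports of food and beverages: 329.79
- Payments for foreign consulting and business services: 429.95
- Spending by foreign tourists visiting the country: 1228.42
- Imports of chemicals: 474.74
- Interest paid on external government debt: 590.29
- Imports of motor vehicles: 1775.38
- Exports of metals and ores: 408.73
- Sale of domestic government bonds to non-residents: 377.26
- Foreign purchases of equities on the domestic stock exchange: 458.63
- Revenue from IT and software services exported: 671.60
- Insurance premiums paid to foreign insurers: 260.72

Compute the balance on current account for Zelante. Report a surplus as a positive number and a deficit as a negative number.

Goods: 1655.84 - 1775.38 - 329.79 - 474.74 + 408.73 - 2443.61 = -2958.95
Services: -429.95 + 671.60 - 260.72 + 479.93 + 1228.42 = 1689.28
Primary income: -590.29 - 167.36 = -757.65
Current account = (-2958.95) + 1689.28 + (-757.65) = -2027.32
(Excluded from the current account — financial account: increase in resident deposits held at foreign banks 504.51, sale of domestic government bonds to non-residents 377.26, foreign purchases of equities on the domestic stock exchange 458.63; capital account: capital transfers received from emigrants 130.77.)

-2027.32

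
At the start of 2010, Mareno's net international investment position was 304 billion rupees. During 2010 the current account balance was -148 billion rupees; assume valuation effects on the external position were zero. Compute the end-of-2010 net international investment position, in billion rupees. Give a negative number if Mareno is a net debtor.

With no valuation effects, change in NIIP = current account = -148
End-of-year NIIP = 304 + (-148) = 156

156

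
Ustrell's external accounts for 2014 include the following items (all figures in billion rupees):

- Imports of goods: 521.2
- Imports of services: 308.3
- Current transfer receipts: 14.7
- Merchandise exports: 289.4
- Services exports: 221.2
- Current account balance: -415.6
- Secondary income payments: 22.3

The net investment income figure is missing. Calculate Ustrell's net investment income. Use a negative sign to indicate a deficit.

-89.1

Current account = goods balance + services balance + net primary income + net secondary income
Sum of the known components = -326.5
Net investment income = CA - (known components) = -415.6 - (-326.5) = -89.1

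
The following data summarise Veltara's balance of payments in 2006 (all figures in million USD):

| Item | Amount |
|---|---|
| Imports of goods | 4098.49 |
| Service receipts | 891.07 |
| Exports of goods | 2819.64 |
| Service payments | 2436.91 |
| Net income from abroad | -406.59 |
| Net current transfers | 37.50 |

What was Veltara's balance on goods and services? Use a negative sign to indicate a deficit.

-2824.69

Goods balance = 2819.64 - 4098.49 = -1278.85
Services balance = 891.07 - 2436.91 = -1545.84
Trade balance (goods + services) = -1278.85 + (-1545.84) = -2824.69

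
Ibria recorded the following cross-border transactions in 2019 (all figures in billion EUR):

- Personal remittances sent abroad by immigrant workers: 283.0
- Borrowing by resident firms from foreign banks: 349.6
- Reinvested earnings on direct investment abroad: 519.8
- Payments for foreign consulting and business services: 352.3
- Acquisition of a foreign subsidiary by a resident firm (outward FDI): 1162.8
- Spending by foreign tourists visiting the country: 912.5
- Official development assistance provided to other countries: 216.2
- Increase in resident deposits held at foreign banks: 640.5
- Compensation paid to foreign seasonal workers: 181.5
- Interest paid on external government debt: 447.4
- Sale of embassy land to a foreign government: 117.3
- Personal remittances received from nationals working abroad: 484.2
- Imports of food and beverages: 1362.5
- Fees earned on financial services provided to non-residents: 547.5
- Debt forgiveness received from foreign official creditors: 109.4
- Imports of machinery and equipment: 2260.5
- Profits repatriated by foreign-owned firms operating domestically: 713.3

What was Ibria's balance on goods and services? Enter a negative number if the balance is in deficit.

Goods: -2260.5 - 1362.5 = -3623.0
Services: 547.5 + 912.5 - 352.3 = 1107.7
Trade balance = -3623.0 + 1107.7 = -2515.3
(Excluded from the trade balance — secondary income: personal remittances sent abroad by immigrant workers 283.0, official development assistance provided to other countries 216.2, personal remittances received from nationals working abroad 484.2; financial account: borrowing by resident firms from foreign banks 349.6, acquisition of a foreign subsidiary by a resident firm (outward FDI) 1162.8, increase in resident deposits held at foreign banks 640.5; primary income: reinvested earnings on direct investment abroad 519.8, compensation paid to foreign seasonal workers 181.5, interest paid on external government debt 447.4, profits repatriated by foreign-owned firms operating domestically 713.3; capital account: sale of embassy land to a foreign government 117.3, debt forgiveness received from foreign official creditors 109.4.)

-2515.3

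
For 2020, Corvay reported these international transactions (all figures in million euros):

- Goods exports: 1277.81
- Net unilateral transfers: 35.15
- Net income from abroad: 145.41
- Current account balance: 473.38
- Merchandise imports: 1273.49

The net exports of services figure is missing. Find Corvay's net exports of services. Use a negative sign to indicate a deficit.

288.50

Current account = goods balance + services balance + net primary income + net secondary income
Sum of the known components = 184.88
Net exports of services = CA - (known components) = 473.38 - 184.88 = 288.50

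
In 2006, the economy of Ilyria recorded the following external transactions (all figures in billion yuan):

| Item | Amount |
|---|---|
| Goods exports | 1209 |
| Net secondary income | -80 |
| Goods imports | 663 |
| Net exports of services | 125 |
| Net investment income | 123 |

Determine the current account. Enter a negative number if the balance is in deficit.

Goods balance = 1209 - 663 = 546
Services balance = 125
Trade balance (goods + services) = 546 + 125 = 671
Net primary income = 123
Net secondary income = -80
Current account = 671 + 123 + (-80) = 714

714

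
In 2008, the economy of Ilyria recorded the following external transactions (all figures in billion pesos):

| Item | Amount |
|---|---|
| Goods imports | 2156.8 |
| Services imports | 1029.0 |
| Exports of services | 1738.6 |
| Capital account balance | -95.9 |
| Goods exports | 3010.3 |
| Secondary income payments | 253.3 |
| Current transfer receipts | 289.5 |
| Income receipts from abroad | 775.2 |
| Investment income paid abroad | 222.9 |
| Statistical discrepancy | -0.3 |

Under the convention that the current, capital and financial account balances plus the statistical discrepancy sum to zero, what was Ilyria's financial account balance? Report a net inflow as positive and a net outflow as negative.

Goods balance = 3010.3 - 2156.8 = 853.5
Services balance = 1738.6 - 1029.0 = 709.6
Trade balance (goods + services) = 853.5 + 709.6 = 1563.1
Net primary income = 775.2 - 222.9 = 552.3
Net secondary income = 289.5 - 253.3 = 36.2
Current account = 1563.1 + 552.3 + 36.2 = 2151.6
Financial account = -(2151.6 + (-95.9) + (-0.3)) = -2055.4

-2055.4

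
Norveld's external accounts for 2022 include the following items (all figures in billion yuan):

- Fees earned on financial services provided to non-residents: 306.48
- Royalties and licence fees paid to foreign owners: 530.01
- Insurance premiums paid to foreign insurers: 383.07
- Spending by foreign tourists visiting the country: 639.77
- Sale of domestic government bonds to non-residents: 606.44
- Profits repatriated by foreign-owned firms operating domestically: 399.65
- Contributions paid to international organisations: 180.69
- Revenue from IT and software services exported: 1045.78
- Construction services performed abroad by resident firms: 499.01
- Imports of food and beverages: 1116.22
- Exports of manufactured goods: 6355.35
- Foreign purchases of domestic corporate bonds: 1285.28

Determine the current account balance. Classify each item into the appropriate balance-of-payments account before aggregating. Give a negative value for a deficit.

6236.75

Goods: -1116.22 + 6355.35 = 5239.13
Services: -383.07 + 499.01 - 530.01 + 1045.78 + 639.77 + 306.48 = 1577.96
Primary income: -399.65
Secondary income: -180.69
Current account = 5239.13 + 1577.96 + (-399.65) + (-180.69) = 6236.75
(Excluded from the current account — financial account: sale of domestic government bonds to non-residents 606.44, foreign purchases of domestic corporate bonds 1285.28.)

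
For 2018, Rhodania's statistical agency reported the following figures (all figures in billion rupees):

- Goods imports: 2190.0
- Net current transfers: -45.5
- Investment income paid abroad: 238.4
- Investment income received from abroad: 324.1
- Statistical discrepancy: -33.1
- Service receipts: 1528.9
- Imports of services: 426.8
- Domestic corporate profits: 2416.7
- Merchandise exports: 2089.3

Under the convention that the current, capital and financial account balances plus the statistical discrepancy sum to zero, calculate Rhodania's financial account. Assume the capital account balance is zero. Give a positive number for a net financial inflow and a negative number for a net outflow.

Goods balance = 2089.3 - 2190.0 = -100.7
Services balance = 1528.9 - 426.8 = 1102.1
Trade balance (goods + services) = -100.7 + 1102.1 = 1001.4
Net primary income = 324.1 - 238.4 = 85.7
Net secondary income = -45.5
Current account = 1001.4 + 85.7 + (-45.5) = 1041.6
Financial account = -(1041.6 + (-33.1)) = -1008.5

-1008.5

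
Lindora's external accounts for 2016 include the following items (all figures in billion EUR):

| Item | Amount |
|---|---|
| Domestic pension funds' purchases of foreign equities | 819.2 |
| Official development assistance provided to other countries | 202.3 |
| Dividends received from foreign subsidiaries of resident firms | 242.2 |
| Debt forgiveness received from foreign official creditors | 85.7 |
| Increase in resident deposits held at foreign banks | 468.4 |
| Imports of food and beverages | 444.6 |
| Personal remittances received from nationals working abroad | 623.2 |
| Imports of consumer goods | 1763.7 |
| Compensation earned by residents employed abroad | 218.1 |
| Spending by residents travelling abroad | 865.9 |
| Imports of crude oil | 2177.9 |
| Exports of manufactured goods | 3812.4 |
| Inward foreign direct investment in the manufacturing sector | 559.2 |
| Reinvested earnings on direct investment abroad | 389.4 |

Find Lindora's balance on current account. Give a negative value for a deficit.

Goods: -1763.7 + 3812.4 - 444.6 - 2177.9 = -573.8
Services: -865.9
Primary income: 389.4 + 218.1 + 242.2 = 849.7
Secondary income: 623.2 - 202.3 = 420.9
Current account = (-573.8) + (-865.9) + 849.7 + 420.9 = -169.1
(Excluded from the current account — financial account: domestic pension funds' purchases of foreign equities 819.2, increase in resident deposits held at foreign banks 468.4, inward foreign direct investment in the manufacturing sector 559.2; capital account: debt forgiveness received from foreign official creditors 85.7.)

-169.1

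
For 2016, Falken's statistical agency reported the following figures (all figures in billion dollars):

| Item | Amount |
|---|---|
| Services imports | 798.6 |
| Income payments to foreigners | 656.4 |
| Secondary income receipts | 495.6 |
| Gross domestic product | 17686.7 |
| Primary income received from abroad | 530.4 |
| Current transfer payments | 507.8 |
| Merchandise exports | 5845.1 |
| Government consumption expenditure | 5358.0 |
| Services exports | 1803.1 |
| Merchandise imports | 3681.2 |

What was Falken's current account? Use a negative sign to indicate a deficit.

Goods balance = 5845.1 - 3681.2 = 2163.9
Services balance = 1803.1 - 798.6 = 1004.5
Trade balance (goods + services) = 2163.9 + 1004.5 = 3168.4
Net primary income = 530.4 - 656.4 = -126.0
Net secondary income = 495.6 - 507.8 = -12.2
Current account = 3168.4 + (-126.0) + (-12.2) = 3030.2

3030.2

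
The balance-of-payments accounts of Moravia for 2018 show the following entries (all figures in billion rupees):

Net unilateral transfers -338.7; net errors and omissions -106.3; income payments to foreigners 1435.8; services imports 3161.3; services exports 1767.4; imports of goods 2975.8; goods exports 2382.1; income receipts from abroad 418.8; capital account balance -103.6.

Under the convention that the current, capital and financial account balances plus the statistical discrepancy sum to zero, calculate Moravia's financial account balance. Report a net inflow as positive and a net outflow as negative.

Goods balance = 2382.1 - 2975.8 = -593.7
Services balance = 1767.4 - 3161.3 = -1393.9
Trade balance (goods + services) = -593.7 + (-1393.9) = -1987.6
Net primary income = 418.8 - 1435.8 = -1017.0
Net secondary income = -338.7
Current account = -1987.6 + (-1017.0) + (-338.7) = -3343.3
Financial account = -(-3343.3 + (-103.6) + (-106.3)) = 3553.2

3553.2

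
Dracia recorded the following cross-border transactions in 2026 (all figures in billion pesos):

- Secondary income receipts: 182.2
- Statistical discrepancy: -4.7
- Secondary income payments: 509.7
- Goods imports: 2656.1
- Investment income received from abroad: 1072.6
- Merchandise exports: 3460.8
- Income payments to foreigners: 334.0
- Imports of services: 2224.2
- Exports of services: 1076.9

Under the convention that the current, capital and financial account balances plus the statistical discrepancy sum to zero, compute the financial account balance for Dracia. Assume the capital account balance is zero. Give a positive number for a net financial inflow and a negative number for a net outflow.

-63.8

Goods balance = 3460.8 - 2656.1 = 804.7
Services balance = 1076.9 - 2224.2 = -1147.3
Trade balance (goods + services) = 804.7 + (-1147.3) = -342.6
Net primary income = 1072.6 - 334.0 = 738.6
Net secondary income = 182.2 - 509.7 = -327.5
Current account = -342.6 + 738.6 + (-327.5) = 68.5
Financial account = -(68.5 + (-4.7)) = -63.8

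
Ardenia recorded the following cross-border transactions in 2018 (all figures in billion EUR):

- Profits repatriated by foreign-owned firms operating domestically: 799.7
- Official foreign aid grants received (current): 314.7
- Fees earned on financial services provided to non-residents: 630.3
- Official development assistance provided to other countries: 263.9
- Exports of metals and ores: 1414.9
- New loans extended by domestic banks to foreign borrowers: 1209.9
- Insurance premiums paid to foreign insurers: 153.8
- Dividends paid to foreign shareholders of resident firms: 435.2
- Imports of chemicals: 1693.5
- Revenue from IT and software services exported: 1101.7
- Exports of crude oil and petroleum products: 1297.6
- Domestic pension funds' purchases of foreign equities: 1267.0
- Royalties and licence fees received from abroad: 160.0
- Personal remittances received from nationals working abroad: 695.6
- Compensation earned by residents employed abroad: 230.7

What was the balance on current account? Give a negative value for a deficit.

Goods: -1693.5 + 1414.9 + 1297.6 = 1019.0
Services: 1101.7 + 630.3 - 153.8 + 160.0 = 1738.2
Primary income: 230.7 - 799.7 - 435.2 = -1004.2
Secondary income: -263.9 + 314.7 + 695.6 = 746.4
Current account = 1019.0 + 1738.2 + (-1004.2) + 746.4 = 2499.4
(Excluded from the current account — financial account: new loans extended by domestic banks to foreign borrowers 1209.9, domestic pension funds' purchases of foreign equities 1267.0.)

2499.4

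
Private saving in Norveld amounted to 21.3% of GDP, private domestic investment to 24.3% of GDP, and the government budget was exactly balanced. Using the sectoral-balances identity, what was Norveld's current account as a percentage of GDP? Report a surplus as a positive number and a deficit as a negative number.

By the sectoral-balances identity, CA = (S_private - I) + (T - G).
Private balance = 21.3 - 24.3 = -3.0
Government balance (T - G) = 0
CA = -3.0 + 0.0 = -3.0

-3.0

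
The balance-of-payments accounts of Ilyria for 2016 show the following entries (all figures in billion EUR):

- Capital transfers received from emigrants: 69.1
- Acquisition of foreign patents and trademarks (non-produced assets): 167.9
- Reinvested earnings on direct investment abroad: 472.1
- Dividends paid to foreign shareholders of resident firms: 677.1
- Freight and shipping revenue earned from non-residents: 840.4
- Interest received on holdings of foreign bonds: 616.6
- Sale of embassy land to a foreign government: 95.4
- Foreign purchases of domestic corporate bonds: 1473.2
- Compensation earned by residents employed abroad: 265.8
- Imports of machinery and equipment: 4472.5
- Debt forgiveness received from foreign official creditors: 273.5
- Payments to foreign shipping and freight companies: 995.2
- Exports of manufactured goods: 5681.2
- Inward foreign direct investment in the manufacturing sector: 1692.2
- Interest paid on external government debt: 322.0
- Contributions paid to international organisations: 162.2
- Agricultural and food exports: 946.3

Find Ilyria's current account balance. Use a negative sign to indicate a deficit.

2193.4

Goods: 946.3 + 5681.2 - 4472.5 = 2155.0
Services: 840.4 - 995.2 = -154.8
Primary income: -677.1 + 265.8 - 322.0 + 472.1 + 616.6 = 355.4
Secondary income: -162.2
Current account = 2155.0 + (-154.8) + 355.4 + (-162.2) = 2193.4
(Excluded from the current account — capital account: capital transfers received from emigrants 69.1, acquisition of foreign patents and trademarks (non-produced assets) 167.9, sale of embassy land to a foreign government 95.4, debt forgiveness received from foreign official creditors 273.5; financial account: foreign purchases of domestic corporate bonds 1473.2, inward foreign direct investment in the manufacturing sector 1692.2.)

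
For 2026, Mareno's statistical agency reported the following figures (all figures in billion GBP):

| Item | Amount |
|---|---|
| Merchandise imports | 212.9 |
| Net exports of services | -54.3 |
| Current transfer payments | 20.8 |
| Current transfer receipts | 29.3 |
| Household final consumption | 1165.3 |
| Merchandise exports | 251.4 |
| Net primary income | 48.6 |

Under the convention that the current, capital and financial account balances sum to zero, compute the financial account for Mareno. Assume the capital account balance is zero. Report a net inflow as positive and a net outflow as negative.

-41.3

Goods balance = 251.4 - 212.9 = 38.5
Services balance = -54.3
Trade balance (goods + services) = 38.5 + (-54.3) = -15.8
Net primary income = 48.6
Net secondary income = 29.3 - 20.8 = 8.5
Current account = -15.8 + 48.6 + 8.5 = 41.3
Financial account = -(41.3) = -41.3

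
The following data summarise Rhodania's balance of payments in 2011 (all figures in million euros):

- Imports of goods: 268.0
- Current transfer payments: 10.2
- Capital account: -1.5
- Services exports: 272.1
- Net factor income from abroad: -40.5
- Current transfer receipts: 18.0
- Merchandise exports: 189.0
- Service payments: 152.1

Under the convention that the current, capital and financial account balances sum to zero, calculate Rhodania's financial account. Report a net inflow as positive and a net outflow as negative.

Goods balance = 189.0 - 268.0 = -79.0
Services balance = 272.1 - 152.1 = 120.0
Trade balance (goods + services) = -79.0 + 120.0 = 41.0
Net primary income = -40.5
Net secondary income = 18.0 - 10.2 = 7.8
Current account = 41.0 + (-40.5) + 7.8 = 8.3
Financial account = -(8.3 + (-1.5)) = -6.8

-6.8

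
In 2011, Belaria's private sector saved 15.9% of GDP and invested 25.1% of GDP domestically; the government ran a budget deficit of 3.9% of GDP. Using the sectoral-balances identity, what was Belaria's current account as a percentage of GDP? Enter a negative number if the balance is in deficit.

By the sectoral-balances identity, CA = (S_private - I) + (T - G).
Private balance = 15.9 - 25.1 = -9.2
Government balance (T - G) = -3.9
CA = -9.2 + (-3.9) = -13.1

-13.1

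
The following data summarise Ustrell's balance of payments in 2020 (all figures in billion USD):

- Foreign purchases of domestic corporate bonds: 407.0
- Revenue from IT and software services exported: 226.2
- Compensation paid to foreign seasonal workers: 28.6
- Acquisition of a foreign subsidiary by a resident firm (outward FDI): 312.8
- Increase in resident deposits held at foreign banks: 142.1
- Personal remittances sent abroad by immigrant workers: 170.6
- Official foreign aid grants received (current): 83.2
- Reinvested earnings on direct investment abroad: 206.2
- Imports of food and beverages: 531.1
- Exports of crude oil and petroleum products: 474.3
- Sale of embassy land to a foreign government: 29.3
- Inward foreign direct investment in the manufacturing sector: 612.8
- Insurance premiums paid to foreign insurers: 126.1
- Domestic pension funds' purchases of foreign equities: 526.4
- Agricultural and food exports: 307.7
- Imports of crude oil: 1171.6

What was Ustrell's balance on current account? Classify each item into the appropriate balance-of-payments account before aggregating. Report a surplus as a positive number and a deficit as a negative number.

-730.4

Goods: -531.1 + 307.7 - 1171.6 + 474.3 = -920.7
Services: 226.2 - 126.1 = 100.1
Primary income: 206.2 - 28.6 = 177.6
Secondary income: -170.6 + 83.2 = -87.4
Current account = (-920.7) + 100.1 + 177.6 + (-87.4) = -730.4
(Excluded from the current account — financial account: foreign purchases of domestic corporate bonds 407.0, acquisition of a foreign subsidiary by a resident firm (outward FDI) 312.8, increase in resident deposits held at foreign banks 142.1, inward foreign direct investment in the manufacturing sector 612.8, domestic pension funds' purchases of foreign equities 526.4; capital account: sale of embassy land to a foreign government 29.3.)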